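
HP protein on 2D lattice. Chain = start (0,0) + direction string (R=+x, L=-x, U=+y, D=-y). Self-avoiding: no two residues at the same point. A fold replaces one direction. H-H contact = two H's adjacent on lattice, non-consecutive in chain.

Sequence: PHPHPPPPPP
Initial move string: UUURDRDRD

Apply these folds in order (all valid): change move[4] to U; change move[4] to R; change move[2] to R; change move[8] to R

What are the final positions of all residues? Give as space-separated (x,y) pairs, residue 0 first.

Initial moves: UUURDRDRD
Fold: move[4]->U => UUURURDRD (positions: [(0, 0), (0, 1), (0, 2), (0, 3), (1, 3), (1, 4), (2, 4), (2, 3), (3, 3), (3, 2)])
Fold: move[4]->R => UUURRRDRD (positions: [(0, 0), (0, 1), (0, 2), (0, 3), (1, 3), (2, 3), (3, 3), (3, 2), (4, 2), (4, 1)])
Fold: move[2]->R => UURRRRDRD (positions: [(0, 0), (0, 1), (0, 2), (1, 2), (2, 2), (3, 2), (4, 2), (4, 1), (5, 1), (5, 0)])
Fold: move[8]->R => UURRRRDRR (positions: [(0, 0), (0, 1), (0, 2), (1, 2), (2, 2), (3, 2), (4, 2), (4, 1), (5, 1), (6, 1)])

Answer: (0,0) (0,1) (0,2) (1,2) (2,2) (3,2) (4,2) (4,1) (5,1) (6,1)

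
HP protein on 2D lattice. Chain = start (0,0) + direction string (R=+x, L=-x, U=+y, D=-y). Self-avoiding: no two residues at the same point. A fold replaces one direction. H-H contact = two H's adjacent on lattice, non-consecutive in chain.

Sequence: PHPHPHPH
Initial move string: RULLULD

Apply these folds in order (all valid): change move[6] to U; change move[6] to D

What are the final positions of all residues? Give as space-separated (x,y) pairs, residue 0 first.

Initial moves: RULLULD
Fold: move[6]->U => RULLULU (positions: [(0, 0), (1, 0), (1, 1), (0, 1), (-1, 1), (-1, 2), (-2, 2), (-2, 3)])
Fold: move[6]->D => RULLULD (positions: [(0, 0), (1, 0), (1, 1), (0, 1), (-1, 1), (-1, 2), (-2, 2), (-2, 1)])

Answer: (0,0) (1,0) (1,1) (0,1) (-1,1) (-1,2) (-2,2) (-2,1)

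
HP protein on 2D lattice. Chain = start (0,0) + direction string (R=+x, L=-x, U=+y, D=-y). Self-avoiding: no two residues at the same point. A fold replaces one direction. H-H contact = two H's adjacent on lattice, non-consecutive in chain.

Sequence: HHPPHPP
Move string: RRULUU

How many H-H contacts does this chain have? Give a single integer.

Answer: 1

Derivation:
Positions: [(0, 0), (1, 0), (2, 0), (2, 1), (1, 1), (1, 2), (1, 3)]
H-H contact: residue 1 @(1,0) - residue 4 @(1, 1)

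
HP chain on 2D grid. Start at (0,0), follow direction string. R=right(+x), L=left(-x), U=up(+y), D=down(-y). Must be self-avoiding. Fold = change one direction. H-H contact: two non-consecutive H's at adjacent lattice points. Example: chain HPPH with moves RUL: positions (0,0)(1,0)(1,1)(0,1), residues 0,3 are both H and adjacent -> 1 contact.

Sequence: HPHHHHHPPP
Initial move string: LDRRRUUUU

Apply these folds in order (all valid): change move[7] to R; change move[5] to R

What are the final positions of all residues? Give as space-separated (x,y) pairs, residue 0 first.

Initial moves: LDRRRUUUU
Fold: move[7]->R => LDRRRUURU (positions: [(0, 0), (-1, 0), (-1, -1), (0, -1), (1, -1), (2, -1), (2, 0), (2, 1), (3, 1), (3, 2)])
Fold: move[5]->R => LDRRRRURU (positions: [(0, 0), (-1, 0), (-1, -1), (0, -1), (1, -1), (2, -1), (3, -1), (3, 0), (4, 0), (4, 1)])

Answer: (0,0) (-1,0) (-1,-1) (0,-1) (1,-1) (2,-1) (3,-1) (3,0) (4,0) (4,1)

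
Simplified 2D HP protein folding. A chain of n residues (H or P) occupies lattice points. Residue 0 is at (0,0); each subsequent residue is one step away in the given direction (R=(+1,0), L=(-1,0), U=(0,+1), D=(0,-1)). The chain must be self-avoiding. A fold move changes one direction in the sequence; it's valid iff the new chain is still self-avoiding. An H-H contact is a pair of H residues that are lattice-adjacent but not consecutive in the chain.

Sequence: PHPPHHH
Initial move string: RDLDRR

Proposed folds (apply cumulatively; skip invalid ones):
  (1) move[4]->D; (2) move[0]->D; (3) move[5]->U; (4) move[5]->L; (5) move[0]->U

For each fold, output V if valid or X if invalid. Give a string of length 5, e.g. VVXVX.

Answer: VVXVX

Derivation:
Initial: RDLDRR -> [(0, 0), (1, 0), (1, -1), (0, -1), (0, -2), (1, -2), (2, -2)]
Fold 1: move[4]->D => RDLDDR VALID
Fold 2: move[0]->D => DDLDDR VALID
Fold 3: move[5]->U => DDLDDU INVALID (collision), skipped
Fold 4: move[5]->L => DDLDDL VALID
Fold 5: move[0]->U => UDLDDL INVALID (collision), skipped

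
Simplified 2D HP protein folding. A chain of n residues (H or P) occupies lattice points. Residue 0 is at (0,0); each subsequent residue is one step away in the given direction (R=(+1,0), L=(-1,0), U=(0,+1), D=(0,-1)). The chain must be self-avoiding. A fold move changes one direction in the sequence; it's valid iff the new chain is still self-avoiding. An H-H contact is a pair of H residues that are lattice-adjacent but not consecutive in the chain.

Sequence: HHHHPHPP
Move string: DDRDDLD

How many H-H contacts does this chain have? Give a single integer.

Answer: 0

Derivation:
Positions: [(0, 0), (0, -1), (0, -2), (1, -2), (1, -3), (1, -4), (0, -4), (0, -5)]
No H-H contacts found.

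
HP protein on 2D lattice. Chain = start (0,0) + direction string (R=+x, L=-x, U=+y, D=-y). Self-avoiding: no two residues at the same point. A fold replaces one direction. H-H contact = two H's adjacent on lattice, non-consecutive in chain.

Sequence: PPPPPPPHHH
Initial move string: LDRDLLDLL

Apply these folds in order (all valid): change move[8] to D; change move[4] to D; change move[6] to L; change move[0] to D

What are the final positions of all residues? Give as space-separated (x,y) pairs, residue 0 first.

Answer: (0,0) (0,-1) (0,-2) (1,-2) (1,-3) (1,-4) (0,-4) (-1,-4) (-2,-4) (-2,-5)

Derivation:
Initial moves: LDRDLLDLL
Fold: move[8]->D => LDRDLLDLD (positions: [(0, 0), (-1, 0), (-1, -1), (0, -1), (0, -2), (-1, -2), (-2, -2), (-2, -3), (-3, -3), (-3, -4)])
Fold: move[4]->D => LDRDDLDLD (positions: [(0, 0), (-1, 0), (-1, -1), (0, -1), (0, -2), (0, -3), (-1, -3), (-1, -4), (-2, -4), (-2, -5)])
Fold: move[6]->L => LDRDDLLLD (positions: [(0, 0), (-1, 0), (-1, -1), (0, -1), (0, -2), (0, -3), (-1, -3), (-2, -3), (-3, -3), (-3, -4)])
Fold: move[0]->D => DDRDDLLLD (positions: [(0, 0), (0, -1), (0, -2), (1, -2), (1, -3), (1, -4), (0, -4), (-1, -4), (-2, -4), (-2, -5)])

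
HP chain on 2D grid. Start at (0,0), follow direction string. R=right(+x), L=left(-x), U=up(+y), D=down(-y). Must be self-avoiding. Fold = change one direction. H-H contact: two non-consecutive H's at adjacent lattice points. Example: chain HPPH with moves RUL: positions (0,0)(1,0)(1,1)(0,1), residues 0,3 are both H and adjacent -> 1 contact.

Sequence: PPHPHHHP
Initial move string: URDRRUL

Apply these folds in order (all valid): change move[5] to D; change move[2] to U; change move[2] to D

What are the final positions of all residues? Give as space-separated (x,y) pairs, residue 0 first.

Answer: (0,0) (0,1) (1,1) (1,0) (2,0) (3,0) (3,-1) (2,-1)

Derivation:
Initial moves: URDRRUL
Fold: move[5]->D => URDRRDL (positions: [(0, 0), (0, 1), (1, 1), (1, 0), (2, 0), (3, 0), (3, -1), (2, -1)])
Fold: move[2]->U => URURRDL (positions: [(0, 0), (0, 1), (1, 1), (1, 2), (2, 2), (3, 2), (3, 1), (2, 1)])
Fold: move[2]->D => URDRRDL (positions: [(0, 0), (0, 1), (1, 1), (1, 0), (2, 0), (3, 0), (3, -1), (2, -1)])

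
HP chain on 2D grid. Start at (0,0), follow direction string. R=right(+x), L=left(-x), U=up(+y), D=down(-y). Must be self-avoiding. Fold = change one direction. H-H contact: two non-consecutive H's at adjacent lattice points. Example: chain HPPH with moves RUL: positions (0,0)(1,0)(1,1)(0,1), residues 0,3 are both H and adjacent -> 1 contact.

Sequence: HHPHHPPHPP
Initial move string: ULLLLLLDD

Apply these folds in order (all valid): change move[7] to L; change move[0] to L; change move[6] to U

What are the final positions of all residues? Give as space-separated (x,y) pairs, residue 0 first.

Answer: (0,0) (-1,0) (-2,0) (-3,0) (-4,0) (-5,0) (-6,0) (-6,1) (-7,1) (-7,0)

Derivation:
Initial moves: ULLLLLLDD
Fold: move[7]->L => ULLLLLLLD (positions: [(0, 0), (0, 1), (-1, 1), (-2, 1), (-3, 1), (-4, 1), (-5, 1), (-6, 1), (-7, 1), (-7, 0)])
Fold: move[0]->L => LLLLLLLLD (positions: [(0, 0), (-1, 0), (-2, 0), (-3, 0), (-4, 0), (-5, 0), (-6, 0), (-7, 0), (-8, 0), (-8, -1)])
Fold: move[6]->U => LLLLLLULD (positions: [(0, 0), (-1, 0), (-2, 0), (-3, 0), (-4, 0), (-5, 0), (-6, 0), (-6, 1), (-7, 1), (-7, 0)])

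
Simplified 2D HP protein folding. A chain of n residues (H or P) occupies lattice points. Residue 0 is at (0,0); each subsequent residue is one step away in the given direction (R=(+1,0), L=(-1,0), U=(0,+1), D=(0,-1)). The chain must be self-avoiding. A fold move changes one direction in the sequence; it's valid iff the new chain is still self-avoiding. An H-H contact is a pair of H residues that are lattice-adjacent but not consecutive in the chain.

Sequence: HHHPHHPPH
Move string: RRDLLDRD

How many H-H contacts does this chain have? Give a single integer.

Positions: [(0, 0), (1, 0), (2, 0), (2, -1), (1, -1), (0, -1), (0, -2), (1, -2), (1, -3)]
H-H contact: residue 0 @(0,0) - residue 5 @(0, -1)
H-H contact: residue 1 @(1,0) - residue 4 @(1, -1)

Answer: 2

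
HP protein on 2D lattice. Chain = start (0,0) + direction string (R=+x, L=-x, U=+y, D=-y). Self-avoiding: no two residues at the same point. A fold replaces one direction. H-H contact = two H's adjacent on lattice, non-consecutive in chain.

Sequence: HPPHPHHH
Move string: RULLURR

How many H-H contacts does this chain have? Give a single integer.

Positions: [(0, 0), (1, 0), (1, 1), (0, 1), (-1, 1), (-1, 2), (0, 2), (1, 2)]
H-H contact: residue 0 @(0,0) - residue 3 @(0, 1)
H-H contact: residue 3 @(0,1) - residue 6 @(0, 2)

Answer: 2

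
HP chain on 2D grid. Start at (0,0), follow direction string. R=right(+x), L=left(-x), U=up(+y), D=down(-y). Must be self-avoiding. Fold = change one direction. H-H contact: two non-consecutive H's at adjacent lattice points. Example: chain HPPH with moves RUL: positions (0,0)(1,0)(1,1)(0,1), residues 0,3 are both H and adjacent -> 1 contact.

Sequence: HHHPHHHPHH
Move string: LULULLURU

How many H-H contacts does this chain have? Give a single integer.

Answer: 1

Derivation:
Positions: [(0, 0), (-1, 0), (-1, 1), (-2, 1), (-2, 2), (-3, 2), (-4, 2), (-4, 3), (-3, 3), (-3, 4)]
H-H contact: residue 5 @(-3,2) - residue 8 @(-3, 3)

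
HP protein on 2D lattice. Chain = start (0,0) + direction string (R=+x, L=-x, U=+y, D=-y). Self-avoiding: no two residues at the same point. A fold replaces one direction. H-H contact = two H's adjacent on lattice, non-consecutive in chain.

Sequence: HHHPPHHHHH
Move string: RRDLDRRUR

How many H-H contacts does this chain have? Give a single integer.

Positions: [(0, 0), (1, 0), (2, 0), (2, -1), (1, -1), (1, -2), (2, -2), (3, -2), (3, -1), (4, -1)]
No H-H contacts found.

Answer: 0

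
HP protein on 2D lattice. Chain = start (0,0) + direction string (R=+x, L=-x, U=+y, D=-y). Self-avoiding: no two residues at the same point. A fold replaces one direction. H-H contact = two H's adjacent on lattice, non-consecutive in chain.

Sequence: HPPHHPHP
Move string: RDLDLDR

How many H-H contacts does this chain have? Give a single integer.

Positions: [(0, 0), (1, 0), (1, -1), (0, -1), (0, -2), (-1, -2), (-1, -3), (0, -3)]
H-H contact: residue 0 @(0,0) - residue 3 @(0, -1)

Answer: 1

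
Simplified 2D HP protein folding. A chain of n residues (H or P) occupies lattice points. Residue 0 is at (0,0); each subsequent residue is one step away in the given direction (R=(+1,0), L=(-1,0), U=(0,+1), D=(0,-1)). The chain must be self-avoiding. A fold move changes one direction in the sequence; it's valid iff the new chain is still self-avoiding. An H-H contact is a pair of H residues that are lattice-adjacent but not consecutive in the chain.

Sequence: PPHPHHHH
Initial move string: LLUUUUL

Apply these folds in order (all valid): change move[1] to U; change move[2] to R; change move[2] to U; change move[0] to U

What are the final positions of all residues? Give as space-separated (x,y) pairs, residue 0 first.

Answer: (0,0) (0,1) (0,2) (0,3) (0,4) (0,5) (0,6) (-1,6)

Derivation:
Initial moves: LLUUUUL
Fold: move[1]->U => LUUUUUL (positions: [(0, 0), (-1, 0), (-1, 1), (-1, 2), (-1, 3), (-1, 4), (-1, 5), (-2, 5)])
Fold: move[2]->R => LURUUUL (positions: [(0, 0), (-1, 0), (-1, 1), (0, 1), (0, 2), (0, 3), (0, 4), (-1, 4)])
Fold: move[2]->U => LUUUUUL (positions: [(0, 0), (-1, 0), (-1, 1), (-1, 2), (-1, 3), (-1, 4), (-1, 5), (-2, 5)])
Fold: move[0]->U => UUUUUUL (positions: [(0, 0), (0, 1), (0, 2), (0, 3), (0, 4), (0, 5), (0, 6), (-1, 6)])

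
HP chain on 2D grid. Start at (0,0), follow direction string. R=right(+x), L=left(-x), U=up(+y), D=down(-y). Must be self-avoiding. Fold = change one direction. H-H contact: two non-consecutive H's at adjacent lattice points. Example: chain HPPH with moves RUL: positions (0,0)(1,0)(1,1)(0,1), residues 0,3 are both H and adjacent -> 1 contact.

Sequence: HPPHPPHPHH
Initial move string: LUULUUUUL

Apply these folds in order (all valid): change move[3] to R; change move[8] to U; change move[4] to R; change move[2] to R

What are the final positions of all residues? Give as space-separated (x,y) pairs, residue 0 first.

Answer: (0,0) (-1,0) (-1,1) (0,1) (1,1) (2,1) (2,2) (2,3) (2,4) (2,5)

Derivation:
Initial moves: LUULUUUUL
Fold: move[3]->R => LUURUUUUL (positions: [(0, 0), (-1, 0), (-1, 1), (-1, 2), (0, 2), (0, 3), (0, 4), (0, 5), (0, 6), (-1, 6)])
Fold: move[8]->U => LUURUUUUU (positions: [(0, 0), (-1, 0), (-1, 1), (-1, 2), (0, 2), (0, 3), (0, 4), (0, 5), (0, 6), (0, 7)])
Fold: move[4]->R => LUURRUUUU (positions: [(0, 0), (-1, 0), (-1, 1), (-1, 2), (0, 2), (1, 2), (1, 3), (1, 4), (1, 5), (1, 6)])
Fold: move[2]->R => LURRRUUUU (positions: [(0, 0), (-1, 0), (-1, 1), (0, 1), (1, 1), (2, 1), (2, 2), (2, 3), (2, 4), (2, 5)])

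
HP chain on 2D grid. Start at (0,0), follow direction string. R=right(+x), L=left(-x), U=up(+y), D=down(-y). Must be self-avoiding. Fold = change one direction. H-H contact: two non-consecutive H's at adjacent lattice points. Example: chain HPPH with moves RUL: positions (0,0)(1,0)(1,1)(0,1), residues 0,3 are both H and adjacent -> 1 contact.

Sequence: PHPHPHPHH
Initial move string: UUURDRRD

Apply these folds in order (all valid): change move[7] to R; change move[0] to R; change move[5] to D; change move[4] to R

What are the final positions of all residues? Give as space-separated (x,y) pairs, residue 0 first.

Initial moves: UUURDRRD
Fold: move[7]->R => UUURDRRR (positions: [(0, 0), (0, 1), (0, 2), (0, 3), (1, 3), (1, 2), (2, 2), (3, 2), (4, 2)])
Fold: move[0]->R => RUURDRRR (positions: [(0, 0), (1, 0), (1, 1), (1, 2), (2, 2), (2, 1), (3, 1), (4, 1), (5, 1)])
Fold: move[5]->D => RUURDDRR (positions: [(0, 0), (1, 0), (1, 1), (1, 2), (2, 2), (2, 1), (2, 0), (3, 0), (4, 0)])
Fold: move[4]->R => RUURRDRR (positions: [(0, 0), (1, 0), (1, 1), (1, 2), (2, 2), (3, 2), (3, 1), (4, 1), (5, 1)])

Answer: (0,0) (1,0) (1,1) (1,2) (2,2) (3,2) (3,1) (4,1) (5,1)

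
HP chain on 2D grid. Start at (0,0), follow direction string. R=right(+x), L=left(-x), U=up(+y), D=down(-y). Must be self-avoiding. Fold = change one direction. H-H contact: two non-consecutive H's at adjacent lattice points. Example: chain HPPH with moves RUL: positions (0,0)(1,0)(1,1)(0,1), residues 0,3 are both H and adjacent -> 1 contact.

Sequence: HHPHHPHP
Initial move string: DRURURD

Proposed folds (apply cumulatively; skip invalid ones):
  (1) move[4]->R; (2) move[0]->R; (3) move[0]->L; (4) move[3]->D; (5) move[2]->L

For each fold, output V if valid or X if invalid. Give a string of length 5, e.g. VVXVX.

Answer: VVXXX

Derivation:
Initial: DRURURD -> [(0, 0), (0, -1), (1, -1), (1, 0), (2, 0), (2, 1), (3, 1), (3, 0)]
Fold 1: move[4]->R => DRURRRD VALID
Fold 2: move[0]->R => RRURRRD VALID
Fold 3: move[0]->L => LRURRRD INVALID (collision), skipped
Fold 4: move[3]->D => RRUDRRD INVALID (collision), skipped
Fold 5: move[2]->L => RRLRRRD INVALID (collision), skipped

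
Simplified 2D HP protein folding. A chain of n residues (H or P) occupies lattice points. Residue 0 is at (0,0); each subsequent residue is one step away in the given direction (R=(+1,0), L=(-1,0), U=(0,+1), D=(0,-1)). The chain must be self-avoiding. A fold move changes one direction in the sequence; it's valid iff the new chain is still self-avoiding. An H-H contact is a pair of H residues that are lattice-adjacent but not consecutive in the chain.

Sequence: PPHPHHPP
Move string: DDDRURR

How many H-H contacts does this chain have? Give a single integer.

Positions: [(0, 0), (0, -1), (0, -2), (0, -3), (1, -3), (1, -2), (2, -2), (3, -2)]
H-H contact: residue 2 @(0,-2) - residue 5 @(1, -2)

Answer: 1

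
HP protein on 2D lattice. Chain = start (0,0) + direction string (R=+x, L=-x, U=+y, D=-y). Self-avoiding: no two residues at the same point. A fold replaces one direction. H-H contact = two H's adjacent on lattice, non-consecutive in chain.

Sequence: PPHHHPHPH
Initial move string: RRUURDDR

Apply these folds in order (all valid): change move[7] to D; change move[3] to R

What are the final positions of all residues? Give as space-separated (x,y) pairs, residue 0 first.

Answer: (0,0) (1,0) (2,0) (2,1) (3,1) (4,1) (4,0) (4,-1) (4,-2)

Derivation:
Initial moves: RRUURDDR
Fold: move[7]->D => RRUURDDD (positions: [(0, 0), (1, 0), (2, 0), (2, 1), (2, 2), (3, 2), (3, 1), (3, 0), (3, -1)])
Fold: move[3]->R => RRURRDDD (positions: [(0, 0), (1, 0), (2, 0), (2, 1), (3, 1), (4, 1), (4, 0), (4, -1), (4, -2)])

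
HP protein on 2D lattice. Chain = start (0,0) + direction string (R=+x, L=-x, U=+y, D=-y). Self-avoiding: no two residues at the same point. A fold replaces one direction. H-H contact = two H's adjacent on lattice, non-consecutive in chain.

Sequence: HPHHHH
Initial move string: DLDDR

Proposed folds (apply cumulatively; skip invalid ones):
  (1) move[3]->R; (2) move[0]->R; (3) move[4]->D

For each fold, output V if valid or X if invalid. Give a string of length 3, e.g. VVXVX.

Initial: DLDDR -> [(0, 0), (0, -1), (-1, -1), (-1, -2), (-1, -3), (0, -3)]
Fold 1: move[3]->R => DLDRR VALID
Fold 2: move[0]->R => RLDRR INVALID (collision), skipped
Fold 3: move[4]->D => DLDRD VALID

Answer: VXV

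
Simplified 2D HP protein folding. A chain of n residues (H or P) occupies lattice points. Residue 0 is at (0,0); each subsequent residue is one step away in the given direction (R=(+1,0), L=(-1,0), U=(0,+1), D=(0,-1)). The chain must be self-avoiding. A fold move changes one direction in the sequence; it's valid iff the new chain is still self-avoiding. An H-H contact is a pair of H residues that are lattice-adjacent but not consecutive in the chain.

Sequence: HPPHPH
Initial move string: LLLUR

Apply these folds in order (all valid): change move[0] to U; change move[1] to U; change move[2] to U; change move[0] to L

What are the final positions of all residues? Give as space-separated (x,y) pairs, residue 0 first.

Initial moves: LLLUR
Fold: move[0]->U => ULLUR (positions: [(0, 0), (0, 1), (-1, 1), (-2, 1), (-2, 2), (-1, 2)])
Fold: move[1]->U => UULUR (positions: [(0, 0), (0, 1), (0, 2), (-1, 2), (-1, 3), (0, 3)])
Fold: move[2]->U => UUUUR (positions: [(0, 0), (0, 1), (0, 2), (0, 3), (0, 4), (1, 4)])
Fold: move[0]->L => LUUUR (positions: [(0, 0), (-1, 0), (-1, 1), (-1, 2), (-1, 3), (0, 3)])

Answer: (0,0) (-1,0) (-1,1) (-1,2) (-1,3) (0,3)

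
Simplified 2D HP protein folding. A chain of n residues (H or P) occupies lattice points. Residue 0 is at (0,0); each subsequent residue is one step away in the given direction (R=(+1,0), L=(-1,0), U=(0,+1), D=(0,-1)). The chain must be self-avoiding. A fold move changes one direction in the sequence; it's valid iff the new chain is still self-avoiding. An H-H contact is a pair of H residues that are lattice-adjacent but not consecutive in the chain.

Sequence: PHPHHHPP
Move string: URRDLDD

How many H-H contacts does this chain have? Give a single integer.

Answer: 0

Derivation:
Positions: [(0, 0), (0, 1), (1, 1), (2, 1), (2, 0), (1, 0), (1, -1), (1, -2)]
No H-H contacts found.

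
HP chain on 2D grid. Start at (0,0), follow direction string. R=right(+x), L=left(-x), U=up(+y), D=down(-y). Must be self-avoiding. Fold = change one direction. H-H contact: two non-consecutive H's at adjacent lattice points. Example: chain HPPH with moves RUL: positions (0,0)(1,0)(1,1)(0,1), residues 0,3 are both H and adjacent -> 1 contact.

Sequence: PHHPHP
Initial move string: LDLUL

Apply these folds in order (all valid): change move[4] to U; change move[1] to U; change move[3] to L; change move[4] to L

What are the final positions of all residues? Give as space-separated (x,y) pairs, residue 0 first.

Initial moves: LDLUL
Fold: move[4]->U => LDLUU (positions: [(0, 0), (-1, 0), (-1, -1), (-2, -1), (-2, 0), (-2, 1)])
Fold: move[1]->U => LULUU (positions: [(0, 0), (-1, 0), (-1, 1), (-2, 1), (-2, 2), (-2, 3)])
Fold: move[3]->L => LULLU (positions: [(0, 0), (-1, 0), (-1, 1), (-2, 1), (-3, 1), (-3, 2)])
Fold: move[4]->L => LULLL (positions: [(0, 0), (-1, 0), (-1, 1), (-2, 1), (-3, 1), (-4, 1)])

Answer: (0,0) (-1,0) (-1,1) (-2,1) (-3,1) (-4,1)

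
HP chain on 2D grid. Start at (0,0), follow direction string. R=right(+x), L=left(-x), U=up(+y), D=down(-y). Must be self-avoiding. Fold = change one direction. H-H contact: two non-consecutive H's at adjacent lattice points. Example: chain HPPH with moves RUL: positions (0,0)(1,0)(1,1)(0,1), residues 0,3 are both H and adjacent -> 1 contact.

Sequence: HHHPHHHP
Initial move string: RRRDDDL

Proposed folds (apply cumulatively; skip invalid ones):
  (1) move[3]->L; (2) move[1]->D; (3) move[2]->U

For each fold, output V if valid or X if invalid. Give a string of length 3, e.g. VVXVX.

Initial: RRRDDDL -> [(0, 0), (1, 0), (2, 0), (3, 0), (3, -1), (3, -2), (3, -3), (2, -3)]
Fold 1: move[3]->L => RRRLDDL INVALID (collision), skipped
Fold 2: move[1]->D => RDRDDDL VALID
Fold 3: move[2]->U => RDUDDDL INVALID (collision), skipped

Answer: XVX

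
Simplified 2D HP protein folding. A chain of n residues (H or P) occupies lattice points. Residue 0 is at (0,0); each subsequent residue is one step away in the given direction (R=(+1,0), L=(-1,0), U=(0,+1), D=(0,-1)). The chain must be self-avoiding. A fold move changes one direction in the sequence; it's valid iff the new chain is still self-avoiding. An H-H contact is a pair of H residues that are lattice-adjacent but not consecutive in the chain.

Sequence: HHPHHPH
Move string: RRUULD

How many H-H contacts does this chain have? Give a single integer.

Positions: [(0, 0), (1, 0), (2, 0), (2, 1), (2, 2), (1, 2), (1, 1)]
H-H contact: residue 1 @(1,0) - residue 6 @(1, 1)
H-H contact: residue 3 @(2,1) - residue 6 @(1, 1)

Answer: 2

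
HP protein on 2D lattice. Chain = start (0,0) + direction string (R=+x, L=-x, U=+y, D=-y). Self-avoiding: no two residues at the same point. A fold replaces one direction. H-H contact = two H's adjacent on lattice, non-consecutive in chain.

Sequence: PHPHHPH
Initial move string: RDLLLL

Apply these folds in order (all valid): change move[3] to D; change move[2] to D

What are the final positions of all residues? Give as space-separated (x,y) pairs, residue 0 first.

Initial moves: RDLLLL
Fold: move[3]->D => RDLDLL (positions: [(0, 0), (1, 0), (1, -1), (0, -1), (0, -2), (-1, -2), (-2, -2)])
Fold: move[2]->D => RDDDLL (positions: [(0, 0), (1, 0), (1, -1), (1, -2), (1, -3), (0, -3), (-1, -3)])

Answer: (0,0) (1,0) (1,-1) (1,-2) (1,-3) (0,-3) (-1,-3)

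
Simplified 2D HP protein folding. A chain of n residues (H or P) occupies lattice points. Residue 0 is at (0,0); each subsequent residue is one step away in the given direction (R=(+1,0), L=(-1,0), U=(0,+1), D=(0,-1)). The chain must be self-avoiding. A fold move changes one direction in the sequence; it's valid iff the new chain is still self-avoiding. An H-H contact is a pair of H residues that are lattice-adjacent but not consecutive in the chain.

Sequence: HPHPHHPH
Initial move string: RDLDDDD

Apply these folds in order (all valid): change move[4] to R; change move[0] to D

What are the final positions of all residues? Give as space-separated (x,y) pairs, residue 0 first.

Initial moves: RDLDDDD
Fold: move[4]->R => RDLDRDD (positions: [(0, 0), (1, 0), (1, -1), (0, -1), (0, -2), (1, -2), (1, -3), (1, -4)])
Fold: move[0]->D => DDLDRDD (positions: [(0, 0), (0, -1), (0, -2), (-1, -2), (-1, -3), (0, -3), (0, -4), (0, -5)])

Answer: (0,0) (0,-1) (0,-2) (-1,-2) (-1,-3) (0,-3) (0,-4) (0,-5)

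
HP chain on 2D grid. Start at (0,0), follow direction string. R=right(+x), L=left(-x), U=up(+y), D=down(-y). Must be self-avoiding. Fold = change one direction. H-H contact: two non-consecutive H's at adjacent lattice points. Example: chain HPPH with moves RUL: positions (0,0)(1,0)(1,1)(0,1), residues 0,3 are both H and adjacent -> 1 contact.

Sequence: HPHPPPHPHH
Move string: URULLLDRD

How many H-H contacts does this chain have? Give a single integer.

Answer: 1

Derivation:
Positions: [(0, 0), (0, 1), (1, 1), (1, 2), (0, 2), (-1, 2), (-2, 2), (-2, 1), (-1, 1), (-1, 0)]
H-H contact: residue 0 @(0,0) - residue 9 @(-1, 0)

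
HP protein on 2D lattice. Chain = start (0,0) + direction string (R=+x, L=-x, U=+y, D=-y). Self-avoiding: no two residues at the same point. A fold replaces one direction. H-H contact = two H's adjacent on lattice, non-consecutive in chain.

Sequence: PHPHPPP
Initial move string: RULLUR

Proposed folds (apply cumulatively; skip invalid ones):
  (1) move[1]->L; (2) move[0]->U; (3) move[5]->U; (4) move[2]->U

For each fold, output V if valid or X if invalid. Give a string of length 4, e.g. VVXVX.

Answer: XVVV

Derivation:
Initial: RULLUR -> [(0, 0), (1, 0), (1, 1), (0, 1), (-1, 1), (-1, 2), (0, 2)]
Fold 1: move[1]->L => RLLLUR INVALID (collision), skipped
Fold 2: move[0]->U => UULLUR VALID
Fold 3: move[5]->U => UULLUU VALID
Fold 4: move[2]->U => UUULUU VALID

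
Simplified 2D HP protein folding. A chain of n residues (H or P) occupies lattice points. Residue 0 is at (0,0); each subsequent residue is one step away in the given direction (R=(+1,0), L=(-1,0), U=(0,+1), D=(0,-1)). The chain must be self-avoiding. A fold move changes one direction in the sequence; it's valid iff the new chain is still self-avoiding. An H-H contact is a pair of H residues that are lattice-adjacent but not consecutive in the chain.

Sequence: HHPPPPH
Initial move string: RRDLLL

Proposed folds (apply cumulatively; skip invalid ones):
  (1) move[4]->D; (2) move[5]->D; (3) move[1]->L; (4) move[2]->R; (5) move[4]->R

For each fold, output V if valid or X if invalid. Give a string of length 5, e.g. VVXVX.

Initial: RRDLLL -> [(0, 0), (1, 0), (2, 0), (2, -1), (1, -1), (0, -1), (-1, -1)]
Fold 1: move[4]->D => RRDLDL VALID
Fold 2: move[5]->D => RRDLDD VALID
Fold 3: move[1]->L => RLDLDD INVALID (collision), skipped
Fold 4: move[2]->R => RRRLDD INVALID (collision), skipped
Fold 5: move[4]->R => RRDLRD INVALID (collision), skipped

Answer: VVXXX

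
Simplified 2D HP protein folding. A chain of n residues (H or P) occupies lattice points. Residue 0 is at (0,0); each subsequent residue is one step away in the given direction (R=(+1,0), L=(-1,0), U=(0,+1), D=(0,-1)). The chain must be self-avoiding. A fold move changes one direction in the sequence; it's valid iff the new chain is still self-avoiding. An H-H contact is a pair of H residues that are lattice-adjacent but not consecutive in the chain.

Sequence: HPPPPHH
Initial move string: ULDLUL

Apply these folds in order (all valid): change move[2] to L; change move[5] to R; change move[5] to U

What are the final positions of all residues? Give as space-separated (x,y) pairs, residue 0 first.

Answer: (0,0) (0,1) (-1,1) (-2,1) (-3,1) (-3,2) (-3,3)

Derivation:
Initial moves: ULDLUL
Fold: move[2]->L => ULLLUL (positions: [(0, 0), (0, 1), (-1, 1), (-2, 1), (-3, 1), (-3, 2), (-4, 2)])
Fold: move[5]->R => ULLLUR (positions: [(0, 0), (0, 1), (-1, 1), (-2, 1), (-3, 1), (-3, 2), (-2, 2)])
Fold: move[5]->U => ULLLUU (positions: [(0, 0), (0, 1), (-1, 1), (-2, 1), (-3, 1), (-3, 2), (-3, 3)])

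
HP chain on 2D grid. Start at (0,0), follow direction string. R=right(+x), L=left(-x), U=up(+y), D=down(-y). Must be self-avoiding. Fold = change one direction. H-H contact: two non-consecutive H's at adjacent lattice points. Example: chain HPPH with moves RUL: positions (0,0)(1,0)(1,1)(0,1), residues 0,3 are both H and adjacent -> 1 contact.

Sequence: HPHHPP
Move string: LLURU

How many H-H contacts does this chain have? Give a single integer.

Answer: 0

Derivation:
Positions: [(0, 0), (-1, 0), (-2, 0), (-2, 1), (-1, 1), (-1, 2)]
No H-H contacts found.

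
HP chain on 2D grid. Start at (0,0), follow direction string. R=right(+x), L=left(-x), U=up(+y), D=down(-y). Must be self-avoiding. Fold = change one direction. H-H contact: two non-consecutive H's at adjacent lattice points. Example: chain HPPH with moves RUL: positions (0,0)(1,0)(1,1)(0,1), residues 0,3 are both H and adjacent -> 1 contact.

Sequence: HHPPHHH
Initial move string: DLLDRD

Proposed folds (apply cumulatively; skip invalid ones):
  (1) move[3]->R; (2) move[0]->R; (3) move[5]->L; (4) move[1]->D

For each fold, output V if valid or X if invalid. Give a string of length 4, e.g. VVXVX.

Initial: DLLDRD -> [(0, 0), (0, -1), (-1, -1), (-2, -1), (-2, -2), (-1, -2), (-1, -3)]
Fold 1: move[3]->R => DLLRRD INVALID (collision), skipped
Fold 2: move[0]->R => RLLDRD INVALID (collision), skipped
Fold 3: move[5]->L => DLLDRL INVALID (collision), skipped
Fold 4: move[1]->D => DDLDRD VALID

Answer: XXXV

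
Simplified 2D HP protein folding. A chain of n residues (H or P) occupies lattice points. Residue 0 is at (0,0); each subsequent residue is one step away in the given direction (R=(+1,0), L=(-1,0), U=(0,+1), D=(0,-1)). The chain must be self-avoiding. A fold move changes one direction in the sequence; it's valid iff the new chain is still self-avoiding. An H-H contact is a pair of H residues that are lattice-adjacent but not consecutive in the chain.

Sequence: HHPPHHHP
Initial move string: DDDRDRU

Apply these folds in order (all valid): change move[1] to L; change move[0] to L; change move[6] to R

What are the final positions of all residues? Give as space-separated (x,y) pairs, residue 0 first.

Initial moves: DDDRDRU
Fold: move[1]->L => DLDRDRU (positions: [(0, 0), (0, -1), (-1, -1), (-1, -2), (0, -2), (0, -3), (1, -3), (1, -2)])
Fold: move[0]->L => LLDRDRU (positions: [(0, 0), (-1, 0), (-2, 0), (-2, -1), (-1, -1), (-1, -2), (0, -2), (0, -1)])
Fold: move[6]->R => LLDRDRR (positions: [(0, 0), (-1, 0), (-2, 0), (-2, -1), (-1, -1), (-1, -2), (0, -2), (1, -2)])

Answer: (0,0) (-1,0) (-2,0) (-2,-1) (-1,-1) (-1,-2) (0,-2) (1,-2)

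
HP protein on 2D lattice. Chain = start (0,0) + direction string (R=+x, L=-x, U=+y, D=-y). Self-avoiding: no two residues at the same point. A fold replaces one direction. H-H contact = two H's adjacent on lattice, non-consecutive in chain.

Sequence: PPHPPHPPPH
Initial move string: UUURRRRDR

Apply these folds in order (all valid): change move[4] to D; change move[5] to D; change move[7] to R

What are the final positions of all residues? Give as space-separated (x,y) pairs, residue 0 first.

Initial moves: UUURRRRDR
Fold: move[4]->D => UUURDRRDR (positions: [(0, 0), (0, 1), (0, 2), (0, 3), (1, 3), (1, 2), (2, 2), (3, 2), (3, 1), (4, 1)])
Fold: move[5]->D => UUURDDRDR (positions: [(0, 0), (0, 1), (0, 2), (0, 3), (1, 3), (1, 2), (1, 1), (2, 1), (2, 0), (3, 0)])
Fold: move[7]->R => UUURDDRRR (positions: [(0, 0), (0, 1), (0, 2), (0, 3), (1, 3), (1, 2), (1, 1), (2, 1), (3, 1), (4, 1)])

Answer: (0,0) (0,1) (0,2) (0,3) (1,3) (1,2) (1,1) (2,1) (3,1) (4,1)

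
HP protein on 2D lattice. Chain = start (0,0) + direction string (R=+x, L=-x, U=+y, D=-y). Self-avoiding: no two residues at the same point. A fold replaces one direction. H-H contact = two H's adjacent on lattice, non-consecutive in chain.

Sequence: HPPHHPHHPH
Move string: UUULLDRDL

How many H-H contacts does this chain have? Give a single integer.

Positions: [(0, 0), (0, 1), (0, 2), (0, 3), (-1, 3), (-2, 3), (-2, 2), (-1, 2), (-1, 1), (-2, 1)]
H-H contact: residue 4 @(-1,3) - residue 7 @(-1, 2)
H-H contact: residue 6 @(-2,2) - residue 9 @(-2, 1)

Answer: 2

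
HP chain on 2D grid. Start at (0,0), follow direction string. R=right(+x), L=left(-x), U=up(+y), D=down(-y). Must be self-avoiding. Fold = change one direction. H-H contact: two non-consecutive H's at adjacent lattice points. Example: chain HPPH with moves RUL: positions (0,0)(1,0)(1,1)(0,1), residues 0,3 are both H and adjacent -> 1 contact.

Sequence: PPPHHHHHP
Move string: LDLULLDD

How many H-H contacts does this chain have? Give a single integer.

Positions: [(0, 0), (-1, 0), (-1, -1), (-2, -1), (-2, 0), (-3, 0), (-4, 0), (-4, -1), (-4, -2)]
No H-H contacts found.

Answer: 0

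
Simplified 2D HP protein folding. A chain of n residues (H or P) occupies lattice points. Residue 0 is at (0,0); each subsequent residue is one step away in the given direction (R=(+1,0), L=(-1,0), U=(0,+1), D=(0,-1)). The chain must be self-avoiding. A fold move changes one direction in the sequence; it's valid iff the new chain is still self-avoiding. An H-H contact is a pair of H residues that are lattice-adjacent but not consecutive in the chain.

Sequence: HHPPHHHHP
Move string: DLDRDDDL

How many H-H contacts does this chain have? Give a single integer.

Positions: [(0, 0), (0, -1), (-1, -1), (-1, -2), (0, -2), (0, -3), (0, -4), (0, -5), (-1, -5)]
H-H contact: residue 1 @(0,-1) - residue 4 @(0, -2)

Answer: 1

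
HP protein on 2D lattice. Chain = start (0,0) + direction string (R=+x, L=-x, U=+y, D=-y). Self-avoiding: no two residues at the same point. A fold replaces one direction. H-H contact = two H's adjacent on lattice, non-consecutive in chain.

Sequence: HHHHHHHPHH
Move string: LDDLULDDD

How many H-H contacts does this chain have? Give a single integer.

Positions: [(0, 0), (-1, 0), (-1, -1), (-1, -2), (-2, -2), (-2, -1), (-3, -1), (-3, -2), (-3, -3), (-3, -4)]
H-H contact: residue 2 @(-1,-1) - residue 5 @(-2, -1)

Answer: 1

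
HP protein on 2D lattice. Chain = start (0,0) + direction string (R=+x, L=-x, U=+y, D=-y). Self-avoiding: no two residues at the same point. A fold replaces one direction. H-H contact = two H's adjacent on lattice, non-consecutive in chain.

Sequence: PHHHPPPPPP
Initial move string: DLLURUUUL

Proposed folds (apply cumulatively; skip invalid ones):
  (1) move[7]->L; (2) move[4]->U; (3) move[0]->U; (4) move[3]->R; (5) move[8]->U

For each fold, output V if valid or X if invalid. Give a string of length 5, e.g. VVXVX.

Initial: DLLURUUUL -> [(0, 0), (0, -1), (-1, -1), (-2, -1), (-2, 0), (-1, 0), (-1, 1), (-1, 2), (-1, 3), (-2, 3)]
Fold 1: move[7]->L => DLLURUULL VALID
Fold 2: move[4]->U => DLLUUUULL VALID
Fold 3: move[0]->U => ULLUUUULL VALID
Fold 4: move[3]->R => ULLRUUULL INVALID (collision), skipped
Fold 5: move[8]->U => ULLUUUULU VALID

Answer: VVVXV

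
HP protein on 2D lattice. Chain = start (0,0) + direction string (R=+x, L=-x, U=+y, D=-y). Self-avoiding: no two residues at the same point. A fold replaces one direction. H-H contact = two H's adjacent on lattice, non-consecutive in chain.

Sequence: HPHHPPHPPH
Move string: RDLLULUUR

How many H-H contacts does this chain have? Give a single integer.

Positions: [(0, 0), (1, 0), (1, -1), (0, -1), (-1, -1), (-1, 0), (-2, 0), (-2, 1), (-2, 2), (-1, 2)]
H-H contact: residue 0 @(0,0) - residue 3 @(0, -1)

Answer: 1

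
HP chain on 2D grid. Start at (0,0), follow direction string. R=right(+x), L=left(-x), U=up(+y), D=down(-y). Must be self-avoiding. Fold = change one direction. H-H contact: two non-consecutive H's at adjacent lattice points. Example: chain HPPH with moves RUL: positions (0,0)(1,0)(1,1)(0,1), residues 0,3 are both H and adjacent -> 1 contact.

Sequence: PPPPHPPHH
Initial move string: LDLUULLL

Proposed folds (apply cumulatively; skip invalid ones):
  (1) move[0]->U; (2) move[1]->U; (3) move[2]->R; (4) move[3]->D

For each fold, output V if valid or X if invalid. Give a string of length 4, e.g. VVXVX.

Answer: XVVX

Derivation:
Initial: LDLUULLL -> [(0, 0), (-1, 0), (-1, -1), (-2, -1), (-2, 0), (-2, 1), (-3, 1), (-4, 1), (-5, 1)]
Fold 1: move[0]->U => UDLUULLL INVALID (collision), skipped
Fold 2: move[1]->U => LULUULLL VALID
Fold 3: move[2]->R => LURUULLL VALID
Fold 4: move[3]->D => LURDULLL INVALID (collision), skipped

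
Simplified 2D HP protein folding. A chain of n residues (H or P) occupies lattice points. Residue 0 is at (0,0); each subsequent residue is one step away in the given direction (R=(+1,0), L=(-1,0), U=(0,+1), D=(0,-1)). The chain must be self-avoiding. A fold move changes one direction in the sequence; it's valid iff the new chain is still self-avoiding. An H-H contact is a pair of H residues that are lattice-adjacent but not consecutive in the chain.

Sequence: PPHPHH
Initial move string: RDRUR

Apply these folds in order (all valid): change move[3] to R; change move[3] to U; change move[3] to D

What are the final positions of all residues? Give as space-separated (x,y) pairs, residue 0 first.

Initial moves: RDRUR
Fold: move[3]->R => RDRRR (positions: [(0, 0), (1, 0), (1, -1), (2, -1), (3, -1), (4, -1)])
Fold: move[3]->U => RDRUR (positions: [(0, 0), (1, 0), (1, -1), (2, -1), (2, 0), (3, 0)])
Fold: move[3]->D => RDRDR (positions: [(0, 0), (1, 0), (1, -1), (2, -1), (2, -2), (3, -2)])

Answer: (0,0) (1,0) (1,-1) (2,-1) (2,-2) (3,-2)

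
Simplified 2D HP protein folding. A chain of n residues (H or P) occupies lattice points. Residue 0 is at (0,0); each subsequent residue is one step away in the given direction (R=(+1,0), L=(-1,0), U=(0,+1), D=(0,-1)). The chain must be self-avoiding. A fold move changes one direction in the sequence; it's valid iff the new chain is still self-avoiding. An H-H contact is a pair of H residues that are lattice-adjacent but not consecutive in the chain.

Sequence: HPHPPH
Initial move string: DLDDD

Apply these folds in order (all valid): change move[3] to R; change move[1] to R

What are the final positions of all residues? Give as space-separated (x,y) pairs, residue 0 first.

Initial moves: DLDDD
Fold: move[3]->R => DLDRD (positions: [(0, 0), (0, -1), (-1, -1), (-1, -2), (0, -2), (0, -3)])
Fold: move[1]->R => DRDRD (positions: [(0, 0), (0, -1), (1, -1), (1, -2), (2, -2), (2, -3)])

Answer: (0,0) (0,-1) (1,-1) (1,-2) (2,-2) (2,-3)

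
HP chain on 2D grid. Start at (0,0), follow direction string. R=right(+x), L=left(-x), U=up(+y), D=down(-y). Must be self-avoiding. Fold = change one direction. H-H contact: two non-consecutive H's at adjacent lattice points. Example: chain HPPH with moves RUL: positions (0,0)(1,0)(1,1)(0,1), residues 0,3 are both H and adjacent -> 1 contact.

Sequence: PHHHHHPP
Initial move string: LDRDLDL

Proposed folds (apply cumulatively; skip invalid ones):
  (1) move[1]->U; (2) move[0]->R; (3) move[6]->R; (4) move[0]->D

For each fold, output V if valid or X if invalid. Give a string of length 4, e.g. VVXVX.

Initial: LDRDLDL -> [(0, 0), (-1, 0), (-1, -1), (0, -1), (0, -2), (-1, -2), (-1, -3), (-2, -3)]
Fold 1: move[1]->U => LURDLDL INVALID (collision), skipped
Fold 2: move[0]->R => RDRDLDL VALID
Fold 3: move[6]->R => RDRDLDR VALID
Fold 4: move[0]->D => DDRDLDR VALID

Answer: XVVV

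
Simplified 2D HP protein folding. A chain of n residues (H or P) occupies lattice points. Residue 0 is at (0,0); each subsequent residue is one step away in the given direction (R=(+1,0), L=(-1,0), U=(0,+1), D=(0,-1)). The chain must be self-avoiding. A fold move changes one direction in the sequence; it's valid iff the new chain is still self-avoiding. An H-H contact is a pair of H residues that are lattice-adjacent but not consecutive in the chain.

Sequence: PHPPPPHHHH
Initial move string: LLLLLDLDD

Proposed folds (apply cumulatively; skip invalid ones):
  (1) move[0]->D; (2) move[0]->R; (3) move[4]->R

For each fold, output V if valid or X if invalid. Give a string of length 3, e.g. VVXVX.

Answer: VXX

Derivation:
Initial: LLLLLDLDD -> [(0, 0), (-1, 0), (-2, 0), (-3, 0), (-4, 0), (-5, 0), (-5, -1), (-6, -1), (-6, -2), (-6, -3)]
Fold 1: move[0]->D => DLLLLDLDD VALID
Fold 2: move[0]->R => RLLLLDLDD INVALID (collision), skipped
Fold 3: move[4]->R => DLLLRDLDD INVALID (collision), skipped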